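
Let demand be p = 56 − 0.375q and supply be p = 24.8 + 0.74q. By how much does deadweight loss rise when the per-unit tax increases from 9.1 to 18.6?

118

Competitive equilibrium: 56 − 0.375q = 24.8 + 0.74q → q* = 27.9821, p* = 45.5067.
For a per-unit tax t: Δq = t/1.115, so DWL = ½·t·(t/1.115) = t²/2.23.
At t = 9.1: DWL = 37.135. At t = 18.6: DWL = 155.139.
Increase = 155.139 − 37.135 = 118.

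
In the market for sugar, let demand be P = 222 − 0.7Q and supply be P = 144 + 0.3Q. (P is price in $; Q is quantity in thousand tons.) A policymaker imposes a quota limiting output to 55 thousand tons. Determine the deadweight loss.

Competitive equilibrium: 222 − 0.7Q = 144 + 0.3Q → Q* = 78, P* = 167.4.
At Q = 55: demand price = 222 − 0.7·55 = 183.5; supply price = 144 + 0.3·55 = 160.5.
ΔQ = 78 − 55 = 23; wedge = 183.5 − 160.5 = 23.
Deadweight loss = ½ × 23 × 23 = $264.50 thousand.

$264.50 thousand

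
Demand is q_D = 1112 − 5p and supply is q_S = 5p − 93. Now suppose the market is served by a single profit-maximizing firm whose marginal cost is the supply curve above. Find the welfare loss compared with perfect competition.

In inverse form: demand p = 222.4 − 0.2q, supply p = 18.6 + 0.2q.
Competitive equilibrium: 222.4 − 0.2q = 18.6 + 0.2q → q* = 509.5, p* = 120.5.
Marginal revenue: MR = 222.4 − 0.4q. Set MR = MC: 222.4 − 0.4q = 18.6 + 0.2q → q_m = 339.66667.
Price p_m = 222.4 − 0.2·339.66667 = 154.46667; MC(q_m) = 18.6 + 0.2·339.66667 = 86.53333.
Competitive q* = 509.5, so Δq = 169.83333; wedge = 154.46667 − 86.53333 = 67.93334.
Deadweight loss = ½ × 169.83333 × 67.93334 = 5768.67.

5768.67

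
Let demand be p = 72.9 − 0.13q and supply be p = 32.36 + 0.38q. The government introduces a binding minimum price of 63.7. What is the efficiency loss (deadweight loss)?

Competitive equilibrium: 72.9 − 0.13q = 32.36 + 0.38q → q* = 79.4902, p* = 62.5663.
At the floor p = 63.7, quantity demanded = (72.9 − 63.7)/0.13 = 70.7692.
Sellers' marginal cost at q' = 70.7692: 32.36 + 0.38·70.7692 = 59.2523.
Δq = 79.4902 − 70.7692 = 8.721; wedge = 63.7 − 59.2523 = 4.4477.
DWL = ½ × 8.721 × 4.4477 = 19.39.

19.39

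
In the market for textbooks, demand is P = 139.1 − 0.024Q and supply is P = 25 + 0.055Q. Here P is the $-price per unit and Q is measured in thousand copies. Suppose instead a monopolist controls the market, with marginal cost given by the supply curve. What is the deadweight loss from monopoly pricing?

Competitive equilibrium: 139.1 − 0.024Q = 25 + 0.055Q → Q* = 1444.3038, P* = 104.4367.
Marginal revenue: MR = 139.1 − 0.048Q. Set MR = MC: 139.1 − 0.048Q = 25 + 0.055Q → Q_m = 1107.767.
Price P_m = 139.1 − 0.024·1107.767 = 112.5136; MC(Q_m) = 25 + 0.055·1107.767 = 85.9272.
Competitive Q* = 1444.3038, so ΔQ = 336.5368; wedge = 112.5136 − 85.9272 = 26.5864.
Deadweight loss = ½ × 336.5368 × 26.5864 = $4473.65 thousand.

$4473.65 thousand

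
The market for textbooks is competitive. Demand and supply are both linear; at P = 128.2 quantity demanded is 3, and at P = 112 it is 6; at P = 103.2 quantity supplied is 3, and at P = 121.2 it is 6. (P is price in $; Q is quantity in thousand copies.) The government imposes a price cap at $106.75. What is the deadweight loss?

Demand slope = (112 − 128.2)/(6 − 3) = −5.4, so P = 144.4 − 5.4Q.
Supply slope = (121.2 − 103.2)/(6 − 3) = 6, so P = 85.2 + 6Q.
Competitive equilibrium: 144.4 − 5.4Q = 85.2 + 6Q → Q* = 5.193, P* = 116.3579.
At the ceiling P = 106.75, quantity supplied = (106.75 − 85.2)/6 = 3.5917.
Willingness to pay at Q' = 3.5917: 144.4 − 5.4·3.5917 = 125.0048.
ΔQ = 5.193 − 3.5917 = 1.6013; wedge = 125.0048 − 106.75 = 18.2548.
The triangle = ½ × 1.6013 × 18.2548 = $14.62 thousand.

$14.62 thousand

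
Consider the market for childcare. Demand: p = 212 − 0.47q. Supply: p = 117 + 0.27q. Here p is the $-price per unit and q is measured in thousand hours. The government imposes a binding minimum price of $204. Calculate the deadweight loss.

Competitive equilibrium: 212 − 0.47q = 117 + 0.27q → q* = 128.3784, p* = 151.6622.
At the floor p = 204, quantity demanded = (212 − 204)/0.47 = 17.0213.
Sellers' marginal cost at q' = 17.0213: 117 + 0.27·17.0213 = 121.5958.
Δq = 128.3784 − 17.0213 = 111.3571; wedge = 204 − 121.5958 = 82.4042.
Welfare loss = ½ × 111.3571 × 82.4042 = $4588.15 thousand.

$4588.15 thousand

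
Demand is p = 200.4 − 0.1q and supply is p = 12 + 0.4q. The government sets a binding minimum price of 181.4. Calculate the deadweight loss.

8723.56

Competitive equilibrium: 200.4 − 0.1q = 12 + 0.4q → q* = 376.8, p* = 162.72.
At the floor p = 181.4, quantity demanded = (200.4 − 181.4)/0.1 = 190.
Sellers' marginal cost at q' = 190: 12 + 0.4·190 = 88.
Δq = 376.8 − 190 = 186.8; wedge = 181.4 − 88 = 93.4.
Deadweight loss = ½ × 186.8 × 93.4 = 8723.56.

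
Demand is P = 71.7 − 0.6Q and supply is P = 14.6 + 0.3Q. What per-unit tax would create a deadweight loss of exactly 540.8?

31.2

Competitive equilibrium: 71.7 − 0.6Q = 14.6 + 0.3Q → Q* = 63.4444, P* = 33.6333.
A tax t gives ΔQ = t/0.9 and wedge t, so DWL = t²/1.8.
t²/1.8 = 540.8 → t² = 973.44 → t = 31.2.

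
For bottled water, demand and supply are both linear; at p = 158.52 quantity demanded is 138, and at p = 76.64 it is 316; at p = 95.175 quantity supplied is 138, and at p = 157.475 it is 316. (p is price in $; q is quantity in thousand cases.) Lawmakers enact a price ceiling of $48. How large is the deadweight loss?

Demand slope = (76.64 − 158.52)/(316 − 138) = −0.46, so p = 222 − 0.46q.
Supply slope = (157.475 − 95.175)/(316 − 138) = 0.35, so p = 46.875 + 0.35q.
Competitive equilibrium: 222 − 0.46q = 46.875 + 0.35q → q* = 216.2037, p* = 122.5463.
At the ceiling p = 48, quantity supplied = (48 − 46.875)/0.35 = 3.21429.
Willingness to pay at q' = 3.21429: 222 − 0.46·3.21429 = 220.52143.
Δq = 216.2037 − 3.21429 = 212.98941; wedge = 220.52143 − 48 = 172.52143.
The triangle = ½ × 212.98941 × 172.52143 = $18372.62 thousand.

$18372.62 thousand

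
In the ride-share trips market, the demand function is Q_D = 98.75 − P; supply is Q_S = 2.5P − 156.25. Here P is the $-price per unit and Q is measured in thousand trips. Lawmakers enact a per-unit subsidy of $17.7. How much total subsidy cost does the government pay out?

$682.08 thousand

In inverse form: demand P = 98.75 − Q, supply P = 62.5 + 0.4Q.
Competitive equilibrium: 98.75 − Q = 62.5 + 0.4Q → Q* = 25.8929, P* = 72.8571.
The subsidy lowers effective supply by 17.7: P = 44.8 + 0.4Q.
New quantity: 98.75 − Q = 44.8 + 0.4Q → Q' = 38.5357.
Total subsidy cost = 17.7 × 38.5357 = $682.08 thousand.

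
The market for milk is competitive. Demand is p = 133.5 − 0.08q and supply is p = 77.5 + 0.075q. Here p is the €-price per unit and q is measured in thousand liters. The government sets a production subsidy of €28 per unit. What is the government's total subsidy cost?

Competitive equilibrium: 133.5 − 0.08q = 77.5 + 0.075q → q* = 361.2903, p* = 104.5968.
The subsidy lowers effective supply by 28: p = 49.5 + 0.075q.
New quantity: 133.5 − 0.08q = 49.5 + 0.075q → q' = 541.9355.
Total subsidy cost = 28 × 541.9355 = €15174.19 thousand.

€15174.19 thousand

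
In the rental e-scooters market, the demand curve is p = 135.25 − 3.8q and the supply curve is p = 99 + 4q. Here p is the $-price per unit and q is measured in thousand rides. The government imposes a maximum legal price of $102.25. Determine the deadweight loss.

$57.36 thousand

Competitive equilibrium: 135.25 − 3.8q = 99 + 4q → q* = 4.6474, p* = 117.5897.
At the ceiling p = 102.25, quantity supplied = (102.25 − 99)/4 = 0.8125.
Willingness to pay at q' = 0.8125: 135.25 − 3.8·0.8125 = 132.1625.
Δq = 4.6474 − 0.8125 = 3.8349; wedge = 132.1625 − 102.25 = 29.9125.
The triangle = ½ × 3.8349 × 29.9125 = $57.36 thousand.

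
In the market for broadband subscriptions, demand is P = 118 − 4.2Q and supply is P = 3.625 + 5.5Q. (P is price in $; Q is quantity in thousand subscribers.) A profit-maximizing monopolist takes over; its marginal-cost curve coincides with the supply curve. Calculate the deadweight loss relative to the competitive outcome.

Competitive equilibrium: 118 − 4.2Q = 3.625 + 5.5Q → Q* = 11.7912, P* = 68.4768.
Marginal revenue: MR = 118 − 8.4Q. Set MR = MC: 118 − 8.4Q = 3.625 + 5.5Q → Q_m = 8.2284.
Price P_m = 118 − 4.2·8.2284 = 83.4407; MC(Q_m) = 3.625 + 5.5·8.2284 = 48.8812.
Competitive Q* = 11.7912, so ΔQ = 3.5628; wedge = 83.4407 − 48.8812 = 34.5595.
The triangle = ½ × 3.5628 × 34.5595 = $61.56 thousand.

$61.56 thousand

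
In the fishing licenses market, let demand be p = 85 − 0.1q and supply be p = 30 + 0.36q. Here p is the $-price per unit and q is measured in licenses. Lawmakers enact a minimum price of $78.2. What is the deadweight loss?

$611.56

Competitive equilibrium: 85 − 0.1q = 30 + 0.36q → q* = 119.5652, p* = 73.0435.
At the floor p = 78.2, quantity demanded = (85 − 78.2)/0.1 = 68.
Sellers' marginal cost at q' = 68: 30 + 0.36·68 = 54.48.
Δq = 119.5652 − 68 = 51.5652; wedge = 78.2 − 54.48 = 23.72.
The triangle = ½ × 51.5652 × 23.72 = $611.56.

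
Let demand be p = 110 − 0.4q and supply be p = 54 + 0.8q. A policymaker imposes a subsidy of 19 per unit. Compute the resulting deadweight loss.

150.42

Competitive equilibrium: 110 − 0.4q = 54 + 0.8q → q* = 46.6667, p* = 91.3333.
The subsidy lowers effective supply by 19: p = 35 + 0.8q.
New quantity: 110 − 0.4q = 35 + 0.8q → q' = 62.5.
Overproduction Δq = 62.5 − 46.6667 = 15.8333; wedge = subsidy = 19.
Welfare loss = ½ × 15.8333 × 19 = 150.42.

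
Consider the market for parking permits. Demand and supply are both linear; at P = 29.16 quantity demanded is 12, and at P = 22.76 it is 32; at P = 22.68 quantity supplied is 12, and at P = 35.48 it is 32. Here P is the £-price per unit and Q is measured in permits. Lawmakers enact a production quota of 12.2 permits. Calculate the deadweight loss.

Demand slope = (22.76 − 29.16)/(32 − 12) = −0.32, so P = 33 − 0.32Q.
Supply slope = (35.48 − 22.68)/(32 − 12) = 0.64, so P = 15 + 0.64Q.
Competitive equilibrium: 33 − 0.32Q = 15 + 0.64Q → Q* = 18.75, P* = 27.
At Q = 12.2: demand price = 33 − 0.32·12.2 = 29.096; supply price = 15 + 0.64·12.2 = 22.808.
ΔQ = 18.75 − 12.2 = 6.55; wedge = 29.096 − 22.808 = 6.288.
Deadweight loss = ½ × 6.55 × 6.288 = £20.59.

£20.59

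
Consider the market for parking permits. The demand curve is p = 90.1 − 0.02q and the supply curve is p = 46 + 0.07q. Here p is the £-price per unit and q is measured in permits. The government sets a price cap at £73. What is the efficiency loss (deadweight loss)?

Competitive equilibrium: 90.1 − 0.02q = 46 + 0.07q → q* = 490, p* = 80.3.
At the ceiling p = 73, quantity supplied = (73 − 46)/0.07 = 385.7143.
Willingness to pay at q' = 385.7143: 90.1 − 0.02·385.7143 = 82.3857.
Δq = 490 − 385.7143 = 104.2857; wedge = 82.3857 − 73 = 9.3857.
DWL = ½ × 104.2857 × 9.3857 = £489.40.

£489.40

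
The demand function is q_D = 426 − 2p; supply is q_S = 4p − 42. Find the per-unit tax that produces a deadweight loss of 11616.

132

In inverse form: demand p = 213 − 0.5q, supply p = 10.5 + 0.25q.
Competitive equilibrium: 213 − 0.5q = 10.5 + 0.25q → q* = 270, p* = 78.
A tax t gives Δq = t/0.75 and wedge t, so DWL = t²/1.5.
t²/1.5 = 11616 → t² = 17424 → t = 132.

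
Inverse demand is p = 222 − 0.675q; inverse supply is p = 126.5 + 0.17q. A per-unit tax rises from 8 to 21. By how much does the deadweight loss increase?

Competitive equilibrium: 222 − 0.675q = 126.5 + 0.17q → q* = 113.0178, p* = 145.713.
For a per-unit tax t: Δq = t/0.845, so DWL = ½·t·(t/0.845) = t²/1.69.
At t = 8: DWL = 37.87. At t = 21: DWL = 260.947.
Increase = 260.947 − 37.87 = 223.08.

223.08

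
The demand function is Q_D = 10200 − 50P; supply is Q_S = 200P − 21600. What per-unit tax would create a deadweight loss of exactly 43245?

46.5

In inverse form: demand P = 204 − 0.02Q, supply P = 108 + 0.005Q.
Competitive equilibrium: 204 − 0.02Q = 108 + 0.005Q → Q* = 3840, P* = 127.2.
A tax t gives ΔQ = t/0.025 and wedge t, so DWL = t²/0.05.
t²/0.05 = 43245 → t² = 2162.25 → t = 46.5.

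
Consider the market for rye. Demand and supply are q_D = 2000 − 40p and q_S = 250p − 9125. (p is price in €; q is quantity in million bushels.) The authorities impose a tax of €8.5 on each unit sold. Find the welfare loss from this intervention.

In inverse form: demand p = 50 − 0.025q, supply p = 36.5 + 0.004q.
Competitive equilibrium: 50 − 0.025q = 36.5 + 0.004q → q* = 465.5172, p* = 38.3621.
With the tax, the buyer price exceeds the seller price by 8.5: (50 − 0.025q) − (36.5 + 0.004q) = 8.5 → q' = 172.4138.
Δq = 465.5172 − 172.4138 = 293.1034; the wedge equals the tax, 8.5.
The triangle = ½ × 293.1034 × 8.5 = €1245.69 million.

€1245.69 million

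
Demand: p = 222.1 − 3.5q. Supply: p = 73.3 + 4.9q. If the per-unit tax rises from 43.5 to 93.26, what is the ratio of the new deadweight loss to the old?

4.596

Competitive equilibrium: 222.1 − 3.5q = 73.3 + 4.9q → q* = 17.7143, p* = 160.1.
For a per-unit tax t: Δq = t/8.4, so DWL = ½·t·(t/8.4) = t²/16.8.
At t = 43.5: DWL = 112.634. At t = 93.26: DWL = 517.704.
Ratio = (93.26/43.5)² = 4.596.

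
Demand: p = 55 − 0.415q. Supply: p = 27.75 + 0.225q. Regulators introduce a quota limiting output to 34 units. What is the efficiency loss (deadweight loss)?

Competitive equilibrium: 55 − 0.415q = 27.75 + 0.225q → q* = 42.5781, p* = 37.3301.
At q = 34: demand price = 55 − 0.415·34 = 40.89; supply price = 27.75 + 0.225·34 = 35.4.
Δq = 42.5781 − 34 = 8.5781; wedge = 40.89 − 35.4 = 5.49.
The triangle = ½ × 8.5781 × 5.49 = 23.55.

23.55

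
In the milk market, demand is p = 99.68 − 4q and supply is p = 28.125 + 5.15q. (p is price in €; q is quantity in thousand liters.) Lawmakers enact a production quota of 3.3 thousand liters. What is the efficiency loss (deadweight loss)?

€93.48 thousand

Competitive equilibrium: 99.68 − 4q = 28.125 + 5.15q → q* = 7.8202, p* = 68.3991.
At q = 3.3: demand price = 99.68 − 4·3.3 = 86.48; supply price = 28.125 + 5.15·3.3 = 45.12.
Δq = 7.8202 − 3.3 = 4.5202; wedge = 86.48 − 45.12 = 41.36.
Deadweight loss = ½ × 4.5202 × 41.36 = €93.48 thousand.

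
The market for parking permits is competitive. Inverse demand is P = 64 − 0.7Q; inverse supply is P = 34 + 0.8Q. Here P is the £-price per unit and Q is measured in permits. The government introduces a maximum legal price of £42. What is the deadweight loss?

Competitive equilibrium: 64 − 0.7Q = 34 + 0.8Q → Q* = 20, P* = 50.
At the ceiling P = 42, quantity supplied = (42 − 34)/0.8 = 10.
Willingness to pay at Q' = 10: 64 − 0.7·10 = 57.
ΔQ = 20 − 10 = 10; wedge = 57 − 42 = 15.
DWL = ½ × 10 × 15 = £75.

£75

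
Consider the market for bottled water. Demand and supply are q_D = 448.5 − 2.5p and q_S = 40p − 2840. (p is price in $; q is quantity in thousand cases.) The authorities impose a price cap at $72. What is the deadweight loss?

In inverse form: demand p = 179.4 − 0.4q, supply p = 71 + 0.025q.
Competitive equilibrium: 179.4 − 0.4q = 71 + 0.025q → q* = 255.0588, p* = 77.3765.
At the ceiling p = 72, quantity supplied = (72 − 71)/0.025 = 40.
Willingness to pay at q' = 40: 179.4 − 0.4·40 = 163.4.
Δq = 255.0588 − 40 = 215.0588; wedge = 163.4 − 72 = 91.4.
Welfare loss = ½ × 215.0588 × 91.4 = $9828.19 thousand.

$9828.19 thousand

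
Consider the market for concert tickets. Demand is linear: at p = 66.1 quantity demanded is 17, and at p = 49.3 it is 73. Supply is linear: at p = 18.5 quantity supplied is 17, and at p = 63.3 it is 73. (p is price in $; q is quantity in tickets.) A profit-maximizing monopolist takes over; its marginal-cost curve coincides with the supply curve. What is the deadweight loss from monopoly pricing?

Demand slope = (49.3 − 66.1)/(73 − 17) = −0.3, so p = 71.2 − 0.3q.
Supply slope = (63.3 − 18.5)/(73 − 17) = 0.8, so p = 4.9 + 0.8q.
Competitive equilibrium: 71.2 − 0.3q = 4.9 + 0.8q → q* = 60.2727, p* = 53.1182.
Marginal revenue: MR = 71.2 − 0.6q. Set MR = MC: 71.2 − 0.6q = 4.9 + 0.8q → q_m = 47.3571.
Price p_m = 71.2 − 0.3·47.3571 = 56.9929; MC(q_m) = 4.9 + 0.8·47.3571 = 42.7857.
Competitive q* = 60.2727, so Δq = 12.9156; wedge = 56.9929 − 42.7857 = 14.2072.
Deadweight loss = ½ × 12.9156 × 14.2072 = $91.75.

$91.75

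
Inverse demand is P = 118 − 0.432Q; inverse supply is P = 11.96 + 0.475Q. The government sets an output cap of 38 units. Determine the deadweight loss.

2824.06

Competitive equilibrium: 118 − 0.432Q = 11.96 + 0.475Q → Q* = 116.9129, P* = 67.4936.
At Q = 38: demand price = 118 − 0.432·38 = 101.584; supply price = 11.96 + 0.475·38 = 30.01.
ΔQ = 116.9129 − 38 = 78.9129; wedge = 101.584 − 30.01 = 71.574.
The triangle = ½ × 78.9129 × 71.574 = 2824.06.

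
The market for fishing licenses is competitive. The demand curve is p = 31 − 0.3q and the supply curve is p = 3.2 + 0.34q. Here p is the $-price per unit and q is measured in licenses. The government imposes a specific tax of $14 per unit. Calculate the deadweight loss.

$153.125

Competitive equilibrium: 31 − 0.3q = 3.2 + 0.34q → q* = 43.4375, p* = 17.9688.
With the tax, the buyer price exceeds the seller price by 14: (31 − 0.3q) − (3.2 + 0.34q) = 14 → q' = 21.5625.
Δq = 43.4375 − 21.5625 = 21.875; the wedge equals the tax, 14.
The triangle = ½ × 21.875 × 14 = $153.125.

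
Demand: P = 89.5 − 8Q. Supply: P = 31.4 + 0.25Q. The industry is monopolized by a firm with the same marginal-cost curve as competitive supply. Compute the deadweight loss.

49.58

Competitive equilibrium: 89.5 − 8Q = 31.4 + 0.25Q → Q* = 7.0424, P* = 33.1606.
Marginal revenue: MR = 89.5 − 16Q. Set MR = MC: 89.5 − 16Q = 31.4 + 0.25Q → Q_m = 3.5754.
Price P_m = 89.5 − 8·3.5754 = 60.8968; MC(Q_m) = 31.4 + 0.25·3.5754 = 32.2939.
Competitive Q* = 7.0424, so ΔQ = 3.467; wedge = 60.8968 − 32.2939 = 28.6029.
Deadweight loss = ½ × 3.467 × 28.6029 = 49.58.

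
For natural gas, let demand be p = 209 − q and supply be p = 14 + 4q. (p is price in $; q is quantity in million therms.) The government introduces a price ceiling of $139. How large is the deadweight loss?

Competitive equilibrium: 209 − q = 14 + 4q → q* = 39, p* = 170.
At the ceiling p = 139, quantity supplied = (139 − 14)/4 = 31.25.
Willingness to pay at q' = 31.25: 209 − 1·31.25 = 177.75.
Δq = 39 − 31.25 = 7.75; wedge = 177.75 − 139 = 38.75.
DWL = ½ × 7.75 × 38.75 = $150.16 million.

$150.16 million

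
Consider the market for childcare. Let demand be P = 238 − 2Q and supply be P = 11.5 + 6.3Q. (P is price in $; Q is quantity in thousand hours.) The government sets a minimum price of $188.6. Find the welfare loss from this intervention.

Competitive equilibrium: 238 − 2Q = 11.5 + 6.3Q → Q* = 27.2892, P* = 183.4217.
At the floor P = 188.6, quantity demanded = (238 − 188.6)/2 = 24.7.
Sellers' marginal cost at Q' = 24.7: 11.5 + 6.3·24.7 = 167.11.
ΔQ = 27.2892 − 24.7 = 2.5892; wedge = 188.6 − 167.11 = 21.49.
Deadweight loss = ½ × 2.5892 × 21.49 = $27.82 thousand.

$27.82 thousand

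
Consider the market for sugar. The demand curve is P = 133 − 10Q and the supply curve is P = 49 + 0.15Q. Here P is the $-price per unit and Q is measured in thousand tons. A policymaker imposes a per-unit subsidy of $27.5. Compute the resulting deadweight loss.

Competitive equilibrium: 133 − 10Q = 49 + 0.15Q → Q* = 8.2759, P* = 50.2414.
The subsidy lowers effective supply by 27.5: P = 21.5 + 0.15Q.
New quantity: 133 − 10Q = 21.5 + 0.15Q → Q' = 10.9852.
Overproduction ΔQ = 10.9852 − 8.2759 = 2.7093; wedge = subsidy = 27.5.
DWL = ½ × 2.7093 × 27.5 = $37.25 thousand.

$37.25 thousand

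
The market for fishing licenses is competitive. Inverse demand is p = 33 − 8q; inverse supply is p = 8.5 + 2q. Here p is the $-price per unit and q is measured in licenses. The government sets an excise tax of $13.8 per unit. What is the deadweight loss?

Competitive equilibrium: 33 − 8q = 8.5 + 2q → q* = 2.45, p* = 13.4.
With the tax, the buyer price exceeds the seller price by 13.8: (33 − 8q) − (8.5 + 2q) = 13.8 → q' = 1.07.
Δq = 2.45 − 1.07 = 1.38; the wedge equals the tax, 13.8.
Welfare loss = ½ × 1.38 × 13.8 = $9.522.

$9.522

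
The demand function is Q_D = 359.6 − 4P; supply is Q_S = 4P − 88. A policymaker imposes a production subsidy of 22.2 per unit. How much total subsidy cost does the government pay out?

4000.44

In inverse form: demand P = 89.9 − 0.25Q, supply P = 22 + 0.25Q.
Competitive equilibrium: 89.9 − 0.25Q = 22 + 0.25Q → Q* = 135.8, P* = 55.95.
The subsidy lowers effective supply by 22.2: P = 0.25Q − 0.2.
New quantity: 89.9 − 0.25Q = 0.25Q − 0.2 → Q' = 180.2.
Total subsidy cost = 22.2 × 180.2 = 4000.44.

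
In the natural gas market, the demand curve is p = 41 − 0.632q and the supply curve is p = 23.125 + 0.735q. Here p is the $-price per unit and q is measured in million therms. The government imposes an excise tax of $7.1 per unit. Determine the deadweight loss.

Competitive equilibrium: 41 − 0.632q = 23.125 + 0.735q → q* = 13.0761, p* = 32.7359.
With the tax, the buyer price exceeds the seller price by 7.1: (41 − 0.632q) − (23.125 + 0.735q) = 7.1 → q' = 7.8822.
Δq = 13.0761 − 7.8822 = 5.1939; the wedge equals the tax, 7.1.
The triangle = ½ × 5.1939 × 7.1 = $18.44 million.

$18.44 million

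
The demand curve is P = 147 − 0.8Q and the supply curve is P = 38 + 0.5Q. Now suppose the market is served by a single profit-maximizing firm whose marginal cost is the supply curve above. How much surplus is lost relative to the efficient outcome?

663.16

Competitive equilibrium: 147 − 0.8Q = 38 + 0.5Q → Q* = 83.8462, P* = 79.9231.
Marginal revenue: MR = 147 − 1.6Q. Set MR = MC: 147 − 1.6Q = 38 + 0.5Q → Q_m = 51.9048.
Price P_m = 147 − 0.8·51.9048 = 105.4762; MC(Q_m) = 38 + 0.5·51.9048 = 63.9524.
Competitive Q* = 83.8462, so ΔQ = 31.9414; wedge = 105.4762 − 63.9524 = 41.5238.
Welfare loss = ½ × 31.9414 × 41.5238 = 663.16.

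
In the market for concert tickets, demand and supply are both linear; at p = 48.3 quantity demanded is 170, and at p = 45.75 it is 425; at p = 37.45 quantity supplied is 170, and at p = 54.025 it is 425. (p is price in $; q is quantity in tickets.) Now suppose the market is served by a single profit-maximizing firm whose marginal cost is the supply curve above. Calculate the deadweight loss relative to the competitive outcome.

$51.39

Demand slope = (45.75 − 48.3)/(425 − 170) = −0.01, so p = 50 − 0.01q.
Supply slope = (54.025 − 37.45)/(425 − 170) = 0.065, so p = 26.4 + 0.065q.
Competitive equilibrium: 50 − 0.01q = 26.4 + 0.065q → q* = 314.6667, p* = 46.8533.
Marginal revenue: MR = 50 − 0.02q. Set MR = MC: 50 − 0.02q = 26.4 + 0.065q → q_m = 277.6471.
Price p_m = 50 − 0.01·277.6471 = 47.2235; MC(q_m) = 26.4 + 0.065·277.6471 = 44.4471.
Competitive q* = 314.6667, so Δq = 37.0196; wedge = 47.2235 − 44.4471 = 2.7764.
Welfare loss = ½ × 37.0196 × 2.7764 = $51.39.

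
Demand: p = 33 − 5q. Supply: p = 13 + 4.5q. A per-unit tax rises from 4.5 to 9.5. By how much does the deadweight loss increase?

3.68

Competitive equilibrium: 33 − 5q = 13 + 4.5q → q* = 2.1053, p* = 22.4737.
For a per-unit tax t: Δq = t/9.5, so DWL = ½·t·(t/9.5) = t²/19.
At t = 4.5: DWL = 1.066. At t = 9.5: DWL = 4.75.
Increase = 4.75 − 1.066 = 3.68.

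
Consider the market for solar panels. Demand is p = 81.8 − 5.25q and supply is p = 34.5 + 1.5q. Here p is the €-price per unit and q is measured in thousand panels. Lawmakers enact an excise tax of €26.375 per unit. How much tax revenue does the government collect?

Competitive equilibrium: 81.8 − 5.25q = 34.5 + 1.5q → q* = 7.0074, p* = 45.0111.
With the tax, the buyer price exceeds the seller price by 26.375: (81.8 − 5.25q) − (34.5 + 1.5q) = 26.375 → q' = 3.1.
Tax revenue = 26.375 × 3.1 = €81.76 thousand.

€81.76 thousand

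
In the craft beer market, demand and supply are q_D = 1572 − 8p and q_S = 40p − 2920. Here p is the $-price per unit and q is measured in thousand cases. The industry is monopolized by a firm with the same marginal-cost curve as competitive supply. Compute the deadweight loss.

$10504.30 thousand

In inverse form: demand p = 196.5 − 0.125q, supply p = 73 + 0.025q.
Competitive equilibrium: 196.5 − 0.125q = 73 + 0.025q → q* = 823.333333, p* = 93.583333.
Marginal revenue: MR = 196.5 − 0.25q. Set MR = MC: 196.5 − 0.25q = 73 + 0.025q → q_m = 449.090909.
Price p_m = 196.5 − 0.125·449.090909 = 140.363636; MC(q_m) = 73 + 0.025·449.090909 = 84.227273.
Competitive q* = 823.333333, so Δq = 374.242424; wedge = 140.363636 − 84.227273 = 56.136363.
The triangle = ½ × 374.242424 × 56.136363 = $10504.30 thousand.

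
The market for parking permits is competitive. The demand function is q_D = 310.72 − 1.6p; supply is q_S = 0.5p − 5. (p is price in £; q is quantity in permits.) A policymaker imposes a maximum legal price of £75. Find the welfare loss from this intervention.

In inverse form: demand p = 194.2 − 0.625q, supply p = 10 + 2q.
Competitive equilibrium: 194.2 − 0.625q = 10 + 2q → q* = 70.1714, p* = 150.3429.
At the ceiling p = 75, quantity supplied = (75 − 10)/2 = 32.5.
Willingness to pay at q' = 32.5: 194.2 − 0.625·32.5 = 173.8875.
Δq = 70.1714 − 32.5 = 37.6714; wedge = 173.8875 − 75 = 98.8875.
The triangle = ½ × 37.6714 × 98.8875 = £1862.62.

£1862.62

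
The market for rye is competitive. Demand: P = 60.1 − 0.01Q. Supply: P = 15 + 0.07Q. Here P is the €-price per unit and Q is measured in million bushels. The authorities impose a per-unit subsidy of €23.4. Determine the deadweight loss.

Competitive equilibrium: 60.1 − 0.01Q = 15 + 0.07Q → Q* = 563.75, P* = 54.4625.
The subsidy lowers effective supply by 23.4: P = 0.07Q − 8.4.
New quantity: 60.1 − 0.01Q = 0.07Q − 8.4 → Q' = 856.25.
Overproduction ΔQ = 856.25 − 563.75 = 292.5; wedge = subsidy = 23.4.
Deadweight loss = ½ × 292.5 × 23.4 = €3422.25 million.

€3422.25 million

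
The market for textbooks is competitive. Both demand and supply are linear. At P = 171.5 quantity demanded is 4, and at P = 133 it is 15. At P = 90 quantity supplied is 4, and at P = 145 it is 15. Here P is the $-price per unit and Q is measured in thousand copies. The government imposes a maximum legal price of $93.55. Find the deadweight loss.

Demand slope = (133 − 171.5)/(15 − 4) = −3.5, so P = 185.5 − 3.5Q.
Supply slope = (145 − 90)/(15 − 4) = 5, so P = 70 + 5Q.
Competitive equilibrium: 185.5 − 3.5Q = 70 + 5Q → Q* = 13.5882, P* = 137.9412.
At the ceiling P = 93.55, quantity supplied = (93.55 − 70)/5 = 4.71.
Willingness to pay at Q' = 4.71: 185.5 − 3.5·4.71 = 169.015.
ΔQ = 13.5882 − 4.71 = 8.8782; wedge = 169.015 − 93.55 = 75.465.
Welfare loss = ½ × 8.8782 × 75.465 = $335 thousand.

$335 thousand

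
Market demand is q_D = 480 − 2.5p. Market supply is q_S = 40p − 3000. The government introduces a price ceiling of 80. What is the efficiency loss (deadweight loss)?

1204.71

In inverse form: demand p = 192 − 0.4q, supply p = 75 + 0.025q.
Competitive equilibrium: 192 − 0.4q = 75 + 0.025q → q* = 275.2941, p* = 81.8824.
At the ceiling p = 80, quantity supplied = (80 − 75)/0.025 = 200.
Willingness to pay at q' = 200: 192 − 0.4·200 = 112.
Δq = 275.2941 − 200 = 75.2941; wedge = 112 − 80 = 32.
Deadweight loss = ½ × 75.2941 × 32 = 1204.71.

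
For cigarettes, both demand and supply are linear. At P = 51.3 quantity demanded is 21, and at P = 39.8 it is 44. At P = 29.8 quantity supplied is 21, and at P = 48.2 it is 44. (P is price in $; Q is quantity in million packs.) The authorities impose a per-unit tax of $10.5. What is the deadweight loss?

Demand slope = (39.8 − 51.3)/(44 − 21) = −0.5, so P = 61.8 − 0.5Q.
Supply slope = (48.2 − 29.8)/(44 − 21) = 0.8, so P = 13 + 0.8Q.
Competitive equilibrium: 61.8 − 0.5Q = 13 + 0.8Q → Q* = 37.5385, P* = 43.0308.
With the tax, the buyer price exceeds the seller price by 10.5: (61.8 − 0.5Q) − (13 + 0.8Q) = 10.5 → Q' = 29.4615.
ΔQ = 37.5385 − 29.4615 = 8.077; the wedge equals the tax, 10.5.
Welfare loss = ½ × 8.077 × 10.5 = $42.40 million.

$42.40 million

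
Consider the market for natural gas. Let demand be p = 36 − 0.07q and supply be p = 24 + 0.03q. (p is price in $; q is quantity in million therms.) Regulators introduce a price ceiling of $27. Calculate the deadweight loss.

$20 million

Competitive equilibrium: 36 − 0.07q = 24 + 0.03q → q* = 120, p* = 27.6.
At the ceiling p = 27, quantity supplied = (27 − 24)/0.03 = 100.
Willingness to pay at q' = 100: 36 − 0.07·100 = 29.
Δq = 120 − 100 = 20; wedge = 29 − 27 = 2.
DWL = ½ × 20 × 2 = $20 million.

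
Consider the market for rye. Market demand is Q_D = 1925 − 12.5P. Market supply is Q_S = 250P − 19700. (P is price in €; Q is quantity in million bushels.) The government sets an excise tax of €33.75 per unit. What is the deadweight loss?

€6780.13 million

In inverse form: demand P = 154 − 0.08Q, supply P = 78.8 + 0.004Q.
Competitive equilibrium: 154 − 0.08Q = 78.8 + 0.004Q → Q* = 895.2381, P* = 82.381.
With the tax, the buyer price exceeds the seller price by 33.75: (154 − 0.08Q) − (78.8 + 0.004Q) = 33.75 → Q' = 493.4524.
ΔQ = 895.2381 − 493.4524 = 401.7857; the wedge equals the tax, 33.75.
The triangle = ½ × 401.7857 × 33.75 = €6780.13 million.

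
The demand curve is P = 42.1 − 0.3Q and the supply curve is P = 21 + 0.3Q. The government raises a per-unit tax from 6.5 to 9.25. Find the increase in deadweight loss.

36.09

Competitive equilibrium: 42.1 − 0.3Q = 21 + 0.3Q → Q* = 35.1667, P* = 31.55.
For a per-unit tax t: ΔQ = t/0.6, so DWL = ½·t·(t/0.6) = t²/1.2.
At t = 6.5: DWL = 35.208. At t = 9.25: DWL = 71.302.
Increase = 71.302 − 35.208 = 36.09.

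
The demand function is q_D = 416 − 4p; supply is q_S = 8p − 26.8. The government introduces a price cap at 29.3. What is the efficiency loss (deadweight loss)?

693.12

In inverse form: demand p = 104 − 0.25q, supply p = 3.35 + 0.125q.
Competitive equilibrium: 104 − 0.25q = 3.35 + 0.125q → q* = 268.4, p* = 36.9.
At the ceiling p = 29.3, quantity supplied = (29.3 − 3.35)/0.125 = 207.6.
Willingness to pay at q' = 207.6: 104 − 0.25·207.6 = 52.1.
Δq = 268.4 − 207.6 = 60.8; wedge = 52.1 − 29.3 = 22.8.
The triangle = ½ × 60.8 × 22.8 = 693.12.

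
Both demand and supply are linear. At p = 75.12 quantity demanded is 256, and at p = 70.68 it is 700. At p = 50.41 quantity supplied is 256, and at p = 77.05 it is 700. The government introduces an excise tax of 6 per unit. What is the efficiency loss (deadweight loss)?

257.14

Demand slope = (70.68 − 75.12)/(700 − 256) = −0.01, so p = 77.68 − 0.01q.
Supply slope = (77.05 − 50.41)/(700 − 256) = 0.06, so p = 35.05 + 0.06q.
Competitive equilibrium: 77.68 − 0.01q = 35.05 + 0.06q → q* = 609, p* = 71.59.
With the tax, the buyer price exceeds the seller price by 6: (77.68 − 0.01q) − (35.05 + 0.06q) = 6 → q' = 523.2857.
Δq = 609 − 523.2857 = 85.7143; the wedge equals the tax, 6.
The triangle = ½ × 85.7143 × 6 = 257.14.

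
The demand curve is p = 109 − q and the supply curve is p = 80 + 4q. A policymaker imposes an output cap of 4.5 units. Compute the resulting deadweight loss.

4.225

Competitive equilibrium: 109 − q = 80 + 4q → q* = 5.8, p* = 103.2.
At q = 4.5: demand price = 109 − 1·4.5 = 104.5; supply price = 80 + 4·4.5 = 98.
Δq = 5.8 − 4.5 = 1.3; wedge = 104.5 − 98 = 6.5.
The triangle = ½ × 1.3 × 6.5 = 4.225.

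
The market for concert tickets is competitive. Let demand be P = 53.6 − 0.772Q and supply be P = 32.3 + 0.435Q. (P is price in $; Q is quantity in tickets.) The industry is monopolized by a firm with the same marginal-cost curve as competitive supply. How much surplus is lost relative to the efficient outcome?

Competitive equilibrium: 53.6 − 0.772Q = 32.3 + 0.435Q → Q* = 17.6471, P* = 39.9765.
Marginal revenue: MR = 53.6 − 1.544Q. Set MR = MC: 53.6 − 1.544Q = 32.3 + 0.435Q → Q_m = 10.763.
Price P_m = 53.6 − 0.772·10.763 = 45.291; MC(Q_m) = 32.3 + 0.435·10.763 = 36.9819.
Competitive Q* = 17.6471, so ΔQ = 6.8841; wedge = 45.291 − 36.9819 = 8.3091.
The triangle = ½ × 6.8841 × 8.3091 = $28.60.

$28.60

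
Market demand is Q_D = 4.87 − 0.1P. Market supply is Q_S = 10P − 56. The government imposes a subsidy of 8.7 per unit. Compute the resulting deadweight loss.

3.75

In inverse form: demand P = 48.7 − 10Q, supply P = 5.6 + 0.1Q.
Competitive equilibrium: 48.7 − 10Q = 5.6 + 0.1Q → Q* = 4.2673, P* = 6.0267.
The subsidy lowers effective supply by 8.7: P = 0.1Q − 3.1.
New quantity: 48.7 − 10Q = 0.1Q − 3.1 → Q' = 5.1287.
Overproduction ΔQ = 5.1287 − 4.2673 = 0.8614; wedge = subsidy = 8.7.
DWL = ½ × 0.8614 × 8.7 = 3.75.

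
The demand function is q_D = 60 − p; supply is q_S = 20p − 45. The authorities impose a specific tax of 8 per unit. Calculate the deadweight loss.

In inverse form: demand p = 60 − q, supply p = 2.25 + 0.05q.
Competitive equilibrium: 60 − q = 2.25 + 0.05q → q* = 55, p* = 5.
With the tax, the buyer price exceeds the seller price by 8: (60 − q) − (2.25 + 0.05q) = 8 → q' = 47.381.
Δq = 55 − 47.381 = 7.619; the wedge equals the tax, 8.
Welfare loss = ½ × 7.619 × 8 = 30.48.

30.48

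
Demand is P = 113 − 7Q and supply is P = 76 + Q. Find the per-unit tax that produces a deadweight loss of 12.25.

Competitive equilibrium: 113 − 7Q = 76 + Q → Q* = 4.625, P* = 80.625.
A tax t gives ΔQ = t/8 and wedge t, so DWL = t²/16.
t²/16 = 12.25 → t² = 196 → t = 14.

14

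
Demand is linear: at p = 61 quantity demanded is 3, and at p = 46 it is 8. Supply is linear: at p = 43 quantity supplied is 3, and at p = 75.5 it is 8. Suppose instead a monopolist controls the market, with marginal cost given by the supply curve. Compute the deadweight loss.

6.56

Demand slope = (46 − 61)/(8 − 3) = −3, so p = 70 − 3q.
Supply slope = (75.5 − 43)/(8 − 3) = 6.5, so p = 23.5 + 6.5q.
Competitive equilibrium: 70 − 3q = 23.5 + 6.5q → q* = 4.89474, p* = 55.31579.
Marginal revenue: MR = 70 − 6q. Set MR = MC: 70 − 6q = 23.5 + 6.5q → q_m = 3.72.
Price p_m = 70 − 3·3.72 = 58.84; MC(q_m) = 23.5 + 6.5·3.72 = 47.68.
Competitive q* = 4.89474, so Δq = 1.17474; wedge = 58.84 − 47.68 = 11.16.
The triangle = ½ × 1.17474 × 11.16 = 6.56.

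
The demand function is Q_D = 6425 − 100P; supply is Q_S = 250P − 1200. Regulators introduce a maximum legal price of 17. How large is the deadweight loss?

In inverse form: demand P = 64.25 − 0.01Q, supply P = 4.8 + 0.004Q.
Competitive equilibrium: 64.25 − 0.01Q = 4.8 + 0.004Q → Q* = 4246.4286, P* = 21.7857.
At the ceiling P = 17, quantity supplied = (17 − 4.8)/0.004 = 3050.
Willingness to pay at Q' = 3050: 64.25 − 0.01·3050 = 33.75.
ΔQ = 4246.4286 − 3050 = 1196.4286; wedge = 33.75 − 17 = 16.75.
The triangle = ½ × 1196.4286 × 16.75 = 10020.09.

10020.09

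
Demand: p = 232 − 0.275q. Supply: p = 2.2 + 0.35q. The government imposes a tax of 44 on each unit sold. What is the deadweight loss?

1548.80

Competitive equilibrium: 232 − 0.275q = 2.2 + 0.35q → q* = 367.68, p* = 130.888.
With the tax, the buyer price exceeds the seller price by 44: (232 − 0.275q) − (2.2 + 0.35q) = 44 → q' = 297.28.
Δq = 367.68 − 297.28 = 70.4; the wedge equals the tax, 44.
Deadweight loss = ½ × 70.4 × 44 = 1548.80.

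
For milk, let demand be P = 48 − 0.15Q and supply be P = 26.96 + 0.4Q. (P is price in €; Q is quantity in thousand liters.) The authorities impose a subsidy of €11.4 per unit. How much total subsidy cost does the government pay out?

€672.39 thousand

Competitive equilibrium: 48 − 0.15Q = 26.96 + 0.4Q → Q* = 38.2545, P* = 42.2618.
The subsidy lowers effective supply by 11.4: P = 15.56 + 0.4Q.
New quantity: 48 − 0.15Q = 15.56 + 0.4Q → Q' = 58.9818.
Total subsidy cost = 11.4 × 58.9818 = €672.39 thousand.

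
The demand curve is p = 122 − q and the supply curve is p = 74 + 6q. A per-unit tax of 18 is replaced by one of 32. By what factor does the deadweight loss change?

Competitive equilibrium: 122 − q = 74 + 6q → q* = 6.8571, p* = 115.1429.
For a per-unit tax t: Δq = t/7, so DWL = ½·t·(t/7) = t²/14.
At t = 18: DWL = 23.143. At t = 32: DWL = 73.143.
Ratio = (32/18)² = 3.160.

3.160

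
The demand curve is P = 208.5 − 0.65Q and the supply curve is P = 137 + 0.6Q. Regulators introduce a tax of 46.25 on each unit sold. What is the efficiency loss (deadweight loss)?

Competitive equilibrium: 208.5 − 0.65Q = 137 + 0.6Q → Q* = 57.2, P* = 171.32.
With the tax, the buyer price exceeds the seller price by 46.25: (208.5 − 0.65Q) − (137 + 0.6Q) = 46.25 → Q' = 20.2.
ΔQ = 57.2 − 20.2 = 37; the wedge equals the tax, 46.25.
Deadweight loss = ½ × 37 × 46.25 = 855.625.

855.625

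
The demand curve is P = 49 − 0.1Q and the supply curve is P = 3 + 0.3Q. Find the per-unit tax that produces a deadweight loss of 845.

Competitive equilibrium: 49 − 0.1Q = 3 + 0.3Q → Q* = 115, P* = 37.5.
A tax t gives ΔQ = t/0.4 and wedge t, so DWL = t²/0.8.
t²/0.8 = 845 → t² = 676 → t = 26.

26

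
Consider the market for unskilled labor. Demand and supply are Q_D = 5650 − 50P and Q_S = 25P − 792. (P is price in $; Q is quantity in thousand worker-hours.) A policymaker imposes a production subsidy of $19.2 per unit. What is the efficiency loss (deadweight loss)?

In inverse form: demand P = 113 − 0.02Q, supply P = 31.68 + 0.04Q.
Competitive equilibrium: 113 − 0.02Q = 31.68 + 0.04Q → Q* = 1355.3333, P* = 85.8933.
The subsidy lowers effective supply by 19.2: P = 12.48 + 0.04Q.
New quantity: 113 − 0.02Q = 12.48 + 0.04Q → Q' = 1675.3333.
Overproduction ΔQ = 1675.3333 − 1355.3333 = 320; wedge = subsidy = 19.2.
The triangle = ½ × 320 × 19.2 = $3072 thousand.

$3072 thousand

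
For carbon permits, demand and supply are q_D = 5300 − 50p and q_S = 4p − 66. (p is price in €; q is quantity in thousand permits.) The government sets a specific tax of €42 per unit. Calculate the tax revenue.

In inverse form: demand p = 106 − 0.02q, supply p = 16.5 + 0.25q.
Competitive equilibrium: 106 − 0.02q = 16.5 + 0.25q → q* = 331.4815, p* = 99.3704.
With the tax, the buyer price exceeds the seller price by 42: (106 − 0.02q) − (16.5 + 0.25q) = 42 → q' = 175.9259.
Tax revenue = 42 × 175.9259 = €7388.89 thousand.

€7388.89 thousand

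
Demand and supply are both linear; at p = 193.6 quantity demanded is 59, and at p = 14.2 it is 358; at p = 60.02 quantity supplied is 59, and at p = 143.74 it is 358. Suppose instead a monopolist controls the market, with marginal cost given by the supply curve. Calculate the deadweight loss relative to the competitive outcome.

Demand slope = (14.2 − 193.6)/(358 − 59) = −0.6, so p = 229 − 0.6q.
Supply slope = (143.74 − 60.02)/(358 − 59) = 0.28, so p = 43.5 + 0.28q.
Competitive equilibrium: 229 − 0.6q = 43.5 + 0.28q → q* = 210.7955, p* = 102.5227.
Marginal revenue: MR = 229 − 1.2q. Set MR = MC: 229 − 1.2q = 43.5 + 0.28q → q_m = 125.3378.
Price p_m = 229 − 0.6·125.3378 = 153.7973; MC(q_m) = 43.5 + 0.28·125.3378 = 78.5946.
Competitive q* = 210.7955, so Δq = 85.4577; wedge = 153.7973 − 78.5946 = 75.2027.
Deadweight loss = ½ × 85.4577 × 75.2027 = 3213.32.

3213.32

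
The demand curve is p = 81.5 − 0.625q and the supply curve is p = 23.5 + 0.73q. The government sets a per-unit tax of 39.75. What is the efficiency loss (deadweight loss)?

583.05

Competitive equilibrium: 81.5 − 0.625q = 23.5 + 0.73q → q* = 42.8044, p* = 54.7472.
With the tax, the buyer price exceeds the seller price by 39.75: (81.5 − 0.625q) − (23.5 + 0.73q) = 39.75 → q' = 13.4686.
Δq = 42.8044 − 13.4686 = 29.3358; the wedge equals the tax, 39.75.
DWL = ½ × 29.3358 × 39.75 = 583.05.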